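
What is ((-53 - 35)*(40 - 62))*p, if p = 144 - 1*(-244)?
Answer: 751168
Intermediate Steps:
p = 388 (p = 144 + 244 = 388)
((-53 - 35)*(40 - 62))*p = ((-53 - 35)*(40 - 62))*388 = -88*(-22)*388 = 1936*388 = 751168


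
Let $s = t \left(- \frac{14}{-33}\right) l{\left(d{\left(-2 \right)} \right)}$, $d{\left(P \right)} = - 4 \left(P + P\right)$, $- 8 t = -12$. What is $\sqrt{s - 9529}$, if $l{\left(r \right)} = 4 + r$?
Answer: $\frac{3 i \sqrt{127941}}{11} \approx 97.551 i$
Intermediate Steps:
$t = \frac{3}{2}$ ($t = \left(- \frac{1}{8}\right) \left(-12\right) = \frac{3}{2} \approx 1.5$)
$d{\left(P \right)} = - 8 P$ ($d{\left(P \right)} = - 4 \cdot 2 P = - 8 P$)
$s = \frac{140}{11}$ ($s = \frac{3 \left(- \frac{14}{-33}\right)}{2} \left(4 - -16\right) = \frac{3 \left(\left(-14\right) \left(- \frac{1}{33}\right)\right)}{2} \left(4 + 16\right) = \frac{3}{2} \cdot \frac{14}{33} \cdot 20 = \frac{7}{11} \cdot 20 = \frac{140}{11} \approx 12.727$)
$\sqrt{s - 9529} = \sqrt{\frac{140}{11} - 9529} = \sqrt{- \frac{104679}{11}} = \frac{3 i \sqrt{127941}}{11}$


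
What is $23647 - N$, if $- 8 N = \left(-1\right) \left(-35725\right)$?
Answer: $\frac{224901}{8} \approx 28113.0$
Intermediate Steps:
$N = - \frac{35725}{8}$ ($N = - \frac{\left(-1\right) \left(-35725\right)}{8} = \left(- \frac{1}{8}\right) 35725 = - \frac{35725}{8} \approx -4465.6$)
$23647 - N = 23647 - - \frac{35725}{8} = 23647 + \frac{35725}{8} = \frac{224901}{8}$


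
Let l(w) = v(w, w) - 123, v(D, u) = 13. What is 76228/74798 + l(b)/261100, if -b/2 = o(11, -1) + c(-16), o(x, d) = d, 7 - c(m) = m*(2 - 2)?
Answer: 994745151/976487890 ≈ 1.0187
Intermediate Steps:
c(m) = 7 (c(m) = 7 - m*(2 - 2) = 7 - m*0 = 7 - 1*0 = 7 + 0 = 7)
b = -12 (b = -2*(-1 + 7) = -2*6 = -12)
l(w) = -110 (l(w) = 13 - 123 = -110)
76228/74798 + l(b)/261100 = 76228/74798 - 110/261100 = 76228*(1/74798) - 110*1/261100 = 38114/37399 - 11/26110 = 994745151/976487890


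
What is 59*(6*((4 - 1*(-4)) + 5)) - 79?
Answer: 4523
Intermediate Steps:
59*(6*((4 - 1*(-4)) + 5)) - 79 = 59*(6*((4 + 4) + 5)) - 79 = 59*(6*(8 + 5)) - 79 = 59*(6*13) - 79 = 59*78 - 79 = 4602 - 79 = 4523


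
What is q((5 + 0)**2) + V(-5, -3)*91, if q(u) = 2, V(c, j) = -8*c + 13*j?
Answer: 93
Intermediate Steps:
q((5 + 0)**2) + V(-5, -3)*91 = 2 + (-8*(-5) + 13*(-3))*91 = 2 + (40 - 39)*91 = 2 + 1*91 = 2 + 91 = 93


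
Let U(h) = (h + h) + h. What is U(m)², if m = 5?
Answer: 225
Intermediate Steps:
U(h) = 3*h (U(h) = 2*h + h = 3*h)
U(m)² = (3*5)² = 15² = 225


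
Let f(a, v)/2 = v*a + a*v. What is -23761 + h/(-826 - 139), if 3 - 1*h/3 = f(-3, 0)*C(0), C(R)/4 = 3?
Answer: -22929374/965 ≈ -23761.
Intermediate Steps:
f(a, v) = 4*a*v (f(a, v) = 2*(v*a + a*v) = 2*(a*v + a*v) = 2*(2*a*v) = 4*a*v)
C(R) = 12 (C(R) = 4*3 = 12)
h = 9 (h = 9 - 3*4*(-3)*0*12 = 9 - 0*12 = 9 - 3*0 = 9 + 0 = 9)
-23761 + h/(-826 - 139) = -23761 + 9/(-826 - 139) = -23761 + 9/(-965) = -23761 - 1/965*9 = -23761 - 9/965 = -22929374/965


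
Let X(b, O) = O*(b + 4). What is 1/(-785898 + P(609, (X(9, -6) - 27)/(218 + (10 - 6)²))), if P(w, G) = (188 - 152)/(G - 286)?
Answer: -22343/17559321822 ≈ -1.2724e-6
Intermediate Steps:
X(b, O) = O*(4 + b)
P(w, G) = 36/(-286 + G)
1/(-785898 + P(609, (X(9, -6) - 27)/(218 + (10 - 6)²))) = 1/(-785898 + 36/(-286 + (-6*(4 + 9) - 27)/(218 + (10 - 6)²))) = 1/(-785898 + 36/(-286 + (-6*13 - 27)/(218 + 4²))) = 1/(-785898 + 36/(-286 + (-78 - 27)/(218 + 16))) = 1/(-785898 + 36/(-286 - 105/234)) = 1/(-785898 + 36/(-286 - 105*1/234)) = 1/(-785898 + 36/(-286 - 35/78)) = 1/(-785898 + 36/(-22343/78)) = 1/(-785898 + 36*(-78/22343)) = 1/(-785898 - 2808/22343) = 1/(-17559321822/22343) = -22343/17559321822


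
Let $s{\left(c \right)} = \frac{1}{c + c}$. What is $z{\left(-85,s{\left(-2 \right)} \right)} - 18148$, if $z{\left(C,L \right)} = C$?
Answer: $-18233$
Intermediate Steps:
$s{\left(c \right)} = \frac{1}{2 c}$
$z{\left(-85,s{\left(-2 \right)} \right)} - 18148 = -85 - 18148 = -18233$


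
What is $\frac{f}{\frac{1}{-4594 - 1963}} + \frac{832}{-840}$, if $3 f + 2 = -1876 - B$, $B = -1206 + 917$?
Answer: $\frac{121555817}{35} \approx 3.473 \cdot 10^{6}$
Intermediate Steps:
$B = -289$
$f = - \frac{1589}{3}$ ($f = - \frac{2}{3} + \frac{-1876 - -289}{3} = - \frac{2}{3} + \frac{-1876 + 289}{3} = - \frac{2}{3} + \frac{1}{3} \left(-1587\right) = - \frac{2}{3} - 529 = - \frac{1589}{3} \approx -529.67$)
$\frac{f}{\frac{1}{-4594 - 1963}} + \frac{832}{-840} = - \frac{1589}{3 \frac{1}{-4594 - 1963}} + \frac{832}{-840} = - \frac{1589}{3 \frac{1}{-6557}} + 832 \left(- \frac{1}{840}\right) = - \frac{1589}{3 \left(- \frac{1}{6557}\right)} - \frac{104}{105} = \left(- \frac{1589}{3}\right) \left(-6557\right) - \frac{104}{105} = \frac{10419073}{3} - \frac{104}{105} = \frac{121555817}{35}$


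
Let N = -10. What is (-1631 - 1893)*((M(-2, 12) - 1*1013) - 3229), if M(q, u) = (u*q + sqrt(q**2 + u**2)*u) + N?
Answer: 15068624 - 84576*sqrt(37) ≈ 1.4554e+7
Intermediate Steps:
M(q, u) = -10 + q*u + u*sqrt(q**2 + u**2) (M(q, u) = (u*q + sqrt(q**2 + u**2)*u) - 10 = (q*u + u*sqrt(q**2 + u**2)) - 10 = -10 + q*u + u*sqrt(q**2 + u**2))
(-1631 - 1893)*((M(-2, 12) - 1*1013) - 3229) = (-1631 - 1893)*(((-10 - 2*12 + 12*sqrt((-2)**2 + 12**2)) - 1*1013) - 3229) = -3524*(((-10 - 24 + 12*sqrt(4 + 144)) - 1013) - 3229) = -3524*(((-10 - 24 + 12*sqrt(148)) - 1013) - 3229) = -3524*(((-10 - 24 + 12*(2*sqrt(37))) - 1013) - 3229) = -3524*(((-10 - 24 + 24*sqrt(37)) - 1013) - 3229) = -3524*(((-34 + 24*sqrt(37)) - 1013) - 3229) = -3524*((-1047 + 24*sqrt(37)) - 3229) = -3524*(-4276 + 24*sqrt(37)) = 15068624 - 84576*sqrt(37)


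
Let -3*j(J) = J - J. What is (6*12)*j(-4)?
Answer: 0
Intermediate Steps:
j(J) = 0 (j(J) = -(J - J)/3 = -⅓*0 = 0)
(6*12)*j(-4) = (6*12)*0 = 72*0 = 0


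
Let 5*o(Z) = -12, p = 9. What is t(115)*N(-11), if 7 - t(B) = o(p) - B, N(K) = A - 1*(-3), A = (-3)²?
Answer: 7464/5 ≈ 1492.8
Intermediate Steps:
A = 9
o(Z) = -12/5 (o(Z) = (⅕)*(-12) = -12/5)
N(K) = 12 (N(K) = 9 - 1*(-3) = 9 + 3 = 12)
t(B) = 47/5 + B (t(B) = 7 - (-12/5 - B) = 7 + (12/5 + B) = 47/5 + B)
t(115)*N(-11) = (47/5 + 115)*12 = (622/5)*12 = 7464/5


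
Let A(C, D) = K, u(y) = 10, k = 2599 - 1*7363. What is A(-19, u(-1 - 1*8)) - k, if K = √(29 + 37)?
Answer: 4764 + √66 ≈ 4772.1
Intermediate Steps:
k = -4764 (k = 2599 - 7363 = -4764)
K = √66 ≈ 8.1240
A(C, D) = √66
A(-19, u(-1 - 1*8)) - k = √66 - 1*(-4764) = √66 + 4764 = 4764 + √66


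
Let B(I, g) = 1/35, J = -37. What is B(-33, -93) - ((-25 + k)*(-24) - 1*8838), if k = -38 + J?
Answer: 225331/35 ≈ 6438.0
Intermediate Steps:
k = -75 (k = -38 - 37 = -75)
B(I, g) = 1/35
B(-33, -93) - ((-25 + k)*(-24) - 1*8838) = 1/35 - ((-25 - 75)*(-24) - 1*8838) = 1/35 - (-100*(-24) - 8838) = 1/35 - (2400 - 8838) = 1/35 - 1*(-6438) = 1/35 + 6438 = 225331/35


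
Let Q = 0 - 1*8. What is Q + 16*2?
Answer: 24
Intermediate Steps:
Q = -8 (Q = 0 - 8 = -8)
Q + 16*2 = -8 + 16*2 = -8 + 32 = 24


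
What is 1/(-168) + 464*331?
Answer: 25802111/168 ≈ 1.5358e+5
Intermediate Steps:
1/(-168) + 464*331 = -1/168 + 153584 = 25802111/168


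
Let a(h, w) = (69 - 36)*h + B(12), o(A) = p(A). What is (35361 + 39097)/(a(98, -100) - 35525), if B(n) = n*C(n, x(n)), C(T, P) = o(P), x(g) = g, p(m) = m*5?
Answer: -74458/31571 ≈ -2.3584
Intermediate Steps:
p(m) = 5*m
o(A) = 5*A
C(T, P) = 5*P
B(n) = 5*n² (B(n) = n*(5*n) = 5*n²)
a(h, w) = 720 + 33*h (a(h, w) = (69 - 36)*h + 5*12² = 33*h + 5*144 = 33*h + 720 = 720 + 33*h)
(35361 + 39097)/(a(98, -100) - 35525) = (35361 + 39097)/((720 + 33*98) - 35525) = 74458/((720 + 3234) - 35525) = 74458/(3954 - 35525) = 74458/(-31571) = 74458*(-1/31571) = -74458/31571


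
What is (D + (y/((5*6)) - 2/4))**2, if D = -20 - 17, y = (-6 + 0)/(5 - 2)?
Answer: 1270129/900 ≈ 1411.3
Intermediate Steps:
y = -2 (y = -6/3 = -6*1/3 = -2)
D = -37
(D + (y/((5*6)) - 2/4))**2 = (-37 + (-2/(5*6) - 2/4))**2 = (-37 + (-2/30 - 2*1/4))**2 = (-37 + (-2*1/30 - 1/2))**2 = (-37 + (-1/15 - 1/2))**2 = (-37 - 17/30)**2 = (-1127/30)**2 = 1270129/900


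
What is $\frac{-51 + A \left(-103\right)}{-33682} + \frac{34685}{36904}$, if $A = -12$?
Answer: $\frac{80323495}{88785752} \approx 0.90469$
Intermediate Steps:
$\frac{-51 + A \left(-103\right)}{-33682} + \frac{34685}{36904} = \frac{-51 - -1236}{-33682} + \frac{34685}{36904} = \left(-51 + 1236\right) \left(- \frac{1}{33682}\right) + 34685 \cdot \frac{1}{36904} = 1185 \left(- \frac{1}{33682}\right) + \frac{4955}{5272} = - \frac{1185}{33682} + \frac{4955}{5272} = \frac{80323495}{88785752}$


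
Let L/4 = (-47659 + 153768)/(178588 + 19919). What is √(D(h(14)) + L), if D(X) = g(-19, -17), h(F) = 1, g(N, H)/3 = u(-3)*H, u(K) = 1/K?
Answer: √754139010885/198507 ≈ 4.3747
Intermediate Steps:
g(N, H) = -H (g(N, H) = 3*(H/(-3)) = 3*(-H/3) = -H)
L = 424436/198507 (L = 4*((-47659 + 153768)/(178588 + 19919)) = 4*(106109/198507) = 424436/198507 ≈ 2.1381)
D(X) = 17 (D(X) = -1*(-17) = 17)
√(D(h(14)) + L) = √(17 + 424436/198507) = √(3799055/198507) = √754139010885/198507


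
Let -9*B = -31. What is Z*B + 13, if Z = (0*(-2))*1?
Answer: 13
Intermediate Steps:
B = 31/9 (B = -1/9*(-31) = 31/9 ≈ 3.4444)
Z = 0 (Z = 0*1 = 0)
Z*B + 13 = 0*(31/9) + 13 = 0 + 13 = 13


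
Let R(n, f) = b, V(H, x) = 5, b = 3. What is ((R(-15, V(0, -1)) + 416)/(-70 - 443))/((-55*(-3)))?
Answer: -419/84645 ≈ -0.0049501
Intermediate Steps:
R(n, f) = 3
((R(-15, V(0, -1)) + 416)/(-70 - 443))/((-55*(-3))) = ((3 + 416)/(-70 - 443))/((-55*(-3))) = (419/(-513))/165 = (419*(-1/513))*(1/165) = -419/513*1/165 = -419/84645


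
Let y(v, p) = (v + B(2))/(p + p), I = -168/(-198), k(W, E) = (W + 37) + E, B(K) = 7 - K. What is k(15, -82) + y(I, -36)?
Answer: -71473/2376 ≈ -30.081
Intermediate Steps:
k(W, E) = 37 + E + W (k(W, E) = (37 + W) + E = 37 + E + W)
I = 28/33 (I = -168*(-1/198) = 28/33 ≈ 0.84848)
y(v, p) = (5 + v)/(2*p) (y(v, p) = (v + (7 - 1*2))/(p + p) = (v + (7 - 2))/((2*p)) = (v + 5)*(1/(2*p)) = (5 + v)*(1/(2*p)) = (5 + v)/(2*p))
k(15, -82) + y(I, -36) = (37 - 82 + 15) + (1/2)*(5 + 28/33)/(-36) = -30 + (1/2)*(-1/36)*(193/33) = -30 - 193/2376 = -71473/2376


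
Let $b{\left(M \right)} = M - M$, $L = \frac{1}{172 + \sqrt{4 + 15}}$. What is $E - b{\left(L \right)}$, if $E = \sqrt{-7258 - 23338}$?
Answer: $2 i \sqrt{7649} \approx 174.92 i$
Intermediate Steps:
$E = 2 i \sqrt{7649}$ ($E = \sqrt{-30596} = 2 i \sqrt{7649} \approx 174.92 i$)
$L = \frac{1}{172 + \sqrt{19}} \approx 0.0056703$
$b{\left(M \right)} = 0$
$E - b{\left(L \right)} = 2 i \sqrt{7649} - 0 = 2 i \sqrt{7649} + 0 = 2 i \sqrt{7649}$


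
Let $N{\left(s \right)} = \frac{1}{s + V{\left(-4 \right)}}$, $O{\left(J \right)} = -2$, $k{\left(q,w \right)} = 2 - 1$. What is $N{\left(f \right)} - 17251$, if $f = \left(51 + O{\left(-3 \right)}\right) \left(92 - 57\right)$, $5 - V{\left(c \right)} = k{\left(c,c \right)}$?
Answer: $- \frac{29654468}{1719} \approx -17251.0$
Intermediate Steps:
$k{\left(q,w \right)} = 1$ ($k{\left(q,w \right)} = 2 - 1 = 1$)
$V{\left(c \right)} = 4$ ($V{\left(c \right)} = 5 - 1 = 4$)
$f = 1715$ ($f = \left(51 - 2\right) \left(92 - 57\right) = 49 \cdot 35 = 1715$)
$N{\left(s \right)} = \frac{1}{4 + s}$ ($N{\left(s \right)} = \frac{1}{s + 4} = \frac{1}{4 + s}$)
$N{\left(f \right)} - 17251 = \frac{1}{4 + 1715} - 17251 = \frac{1}{1719} - 17251 = - \frac{29654468}{1719}$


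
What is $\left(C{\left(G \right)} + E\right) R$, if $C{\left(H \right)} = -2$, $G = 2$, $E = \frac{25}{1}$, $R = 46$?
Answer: $1058$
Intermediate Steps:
$E = 25$ ($E = 25 \cdot 1 = 25$)
$\left(C{\left(G \right)} + E\right) R = \left(-2 + 25\right) 46 = 23 \cdot 46 = 1058$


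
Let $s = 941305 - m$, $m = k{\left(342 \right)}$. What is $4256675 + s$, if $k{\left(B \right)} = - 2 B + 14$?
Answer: $5198650$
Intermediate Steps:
$k{\left(B \right)} = 14 - 2 B$
$m = -670$ ($m = 14 - 684 = -670$)
$s = 941975$ ($s = 941305 - -670 = 941305 + 670 = 941975$)
$4256675 + s = 4256675 + 941975 = 5198650$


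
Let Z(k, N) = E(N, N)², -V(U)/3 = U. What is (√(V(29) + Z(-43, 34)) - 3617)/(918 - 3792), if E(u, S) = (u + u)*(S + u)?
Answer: 3617/2874 - 31*√22249/2874 ≈ -0.35038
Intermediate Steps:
V(U) = -3*U
E(u, S) = 2*u*(S + u) (E(u, S) = (2*u)*(S + u) = 2*u*(S + u))
Z(k, N) = 16*N⁴ (Z(k, N) = (2*N*(N + N))² = (2*N*(2*N))² = (4*N²)² = 16*N⁴)
(√(V(29) + Z(-43, 34)) - 3617)/(918 - 3792) = (√(-3*29 + 16*34⁴) - 3617)/(918 - 3792) = (√(-87 + 16*1336336) - 3617)/(-2874) = (√(-87 + 21381376) - 3617)*(-1/2874) = (√21381289 - 3617)*(-1/2874) = (31*√22249 - 3617)*(-1/2874) = (-3617 + 31*√22249)*(-1/2874) = 3617/2874 - 31*√22249/2874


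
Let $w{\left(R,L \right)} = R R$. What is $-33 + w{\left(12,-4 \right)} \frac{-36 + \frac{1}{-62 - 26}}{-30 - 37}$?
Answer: $\frac{32721}{737} \approx 44.398$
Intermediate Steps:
$w{\left(R,L \right)} = R^{2}$
$-33 + w{\left(12,-4 \right)} \frac{-36 + \frac{1}{-62 - 26}}{-30 - 37} = -33 + 12^{2} \frac{-36 + \frac{1}{-62 - 26}}{-30 - 37} = -33 + 144 \frac{-36 + \frac{1}{-88}}{-67} = -33 + 144 \left(-36 - \frac{1}{88}\right) \left(- \frac{1}{67}\right) = -33 + 144 \left(\left(- \frac{3169}{88}\right) \left(- \frac{1}{67}\right)\right) = -33 + 144 \cdot \frac{3169}{5896} = -33 + \frac{57042}{737} = \frac{32721}{737}$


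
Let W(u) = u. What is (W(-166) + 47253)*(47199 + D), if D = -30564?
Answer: 783292245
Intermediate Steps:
(W(-166) + 47253)*(47199 + D) = (-166 + 47253)*(47199 - 30564) = 47087*16635 = 783292245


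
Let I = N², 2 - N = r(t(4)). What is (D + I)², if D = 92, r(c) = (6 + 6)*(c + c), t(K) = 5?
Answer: 196448256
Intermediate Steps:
r(c) = 24*c (r(c) = 12*(2*c) = 24*c)
N = -118 (N = 2 - 24*5 = 2 - 1*120 = 2 - 120 = -118)
I = 13924 (I = (-118)² = 13924)
(D + I)² = (92 + 13924)² = 14016² = 196448256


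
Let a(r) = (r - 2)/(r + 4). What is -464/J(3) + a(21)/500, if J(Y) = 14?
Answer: -2899867/87500 ≈ -33.141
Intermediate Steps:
a(r) = (-2 + r)/(4 + r)
-464/J(3) + a(21)/500 = -464/14 + ((-2 + 21)/(4 + 21))/500 = -464*1/14 + (19/25)*(1/500) = -232/7 + ((1/25)*19)*(1/500) = -232/7 + (19/25)*(1/500) = -232/7 + 19/12500 = -2899867/87500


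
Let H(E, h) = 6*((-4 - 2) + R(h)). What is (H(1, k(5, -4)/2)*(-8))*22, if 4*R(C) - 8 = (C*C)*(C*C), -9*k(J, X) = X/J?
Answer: 5773678592/1366875 ≈ 4224.0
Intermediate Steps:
k(J, X) = -X/(9*J)
R(C) = 2 + C⁴/4 (R(C) = 2 + ((C*C)*(C*C))/4 = 2 + (C²*C²)/4 = 2 + C⁴/4)
H(E, h) = -24 + 3*h⁴/2 (H(E, h) = 6*((-4 - 2) + (2 + h⁴/4)) = 6*(-6 + (2 + h⁴/4)) = 6*(-4 + h⁴/4) = -24 + 3*h⁴/2)
(H(1, k(5, -4)/2)*(-8))*22 = ((-24 + 3*(-⅑*(-4)/5/2)⁴/2)*(-8))*22 = ((-24 + 3*(-⅑*(-4)*⅕*(½))⁴/2)*(-8))*22 = ((-24 + 3*((4/45)*(½))⁴/2)*(-8))*22 = ((-24 + 3*(2/45)⁴/2)*(-8))*22 = ((-24 + (3/2)*(16/4100625))*(-8))*22 = ((-24 + 8/1366875)*(-8))*22 = -32804992/1366875*(-8)*22 = (262439936/1366875)*22 = 5773678592/1366875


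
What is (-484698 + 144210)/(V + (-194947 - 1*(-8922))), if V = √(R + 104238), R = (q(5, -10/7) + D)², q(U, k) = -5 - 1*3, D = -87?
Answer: 3518848900/1922510409 + 18916*√113263/1922510409 ≈ 1.8337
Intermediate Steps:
q(U, k) = -8 (q(U, k) = -5 - 3 = -8)
R = 9025 (R = (-8 - 87)² = (-95)² = 9025)
V = √113263 (V = √(9025 + 104238) = √113263 ≈ 336.55)
(-484698 + 144210)/(V + (-194947 - 1*(-8922))) = (-484698 + 144210)/(√113263 + (-194947 - 1*(-8922))) = -340488/(√113263 + (-194947 + 8922)) = -340488/(√113263 - 186025) = -340488/(-186025 + √113263)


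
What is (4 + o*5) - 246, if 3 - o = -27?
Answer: -92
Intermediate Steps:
o = 30 (o = 3 - 1*(-27) = 3 + 27 = 30)
(4 + o*5) - 246 = (4 + 30*5) - 246 = (4 + 150) - 246 = 154 - 246 = -92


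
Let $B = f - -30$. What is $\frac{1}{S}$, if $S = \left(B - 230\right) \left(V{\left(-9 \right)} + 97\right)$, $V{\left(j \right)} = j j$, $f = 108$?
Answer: $- \frac{1}{16376} \approx -6.1065 \cdot 10^{-5}$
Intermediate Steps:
$B = 138$ ($B = 108 - -30 = 108 + 30 = 138$)
$V{\left(j \right)} = j^{2}$
$S = -16376$ ($S = \left(138 - 230\right) \left(\left(-9\right)^{2} + 97\right) = - 92 \left(81 + 97\right) = \left(-92\right) 178 = -16376$)
$\frac{1}{S} = \frac{1}{-16376} = - \frac{1}{16376}$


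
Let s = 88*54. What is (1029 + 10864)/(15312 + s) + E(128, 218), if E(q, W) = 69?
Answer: 1396309/20064 ≈ 69.593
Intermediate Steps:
s = 4752
(1029 + 10864)/(15312 + s) + E(128, 218) = (1029 + 10864)/(15312 + 4752) + 69 = 11893/20064 + 69 = 1396309/20064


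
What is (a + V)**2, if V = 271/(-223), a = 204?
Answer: 2044938841/49729 ≈ 41122.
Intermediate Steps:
V = -271/223 (V = 271*(-1/223) = -271/223 ≈ -1.2152)
(a + V)**2 = (204 - 271/223)**2 = (45221/223)**2 = 2044938841/49729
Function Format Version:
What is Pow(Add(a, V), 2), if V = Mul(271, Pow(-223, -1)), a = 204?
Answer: Rational(2044938841, 49729) ≈ 41122.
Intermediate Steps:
V = Rational(-271, 223) (V = Mul(271, Rational(-1, 223)) = Rational(-271, 223) ≈ -1.2152)
Pow(Add(a, V), 2) = Pow(Add(204, Rational(-271, 223)), 2) = Pow(Rational(45221, 223), 2) = Rational(2044938841, 49729)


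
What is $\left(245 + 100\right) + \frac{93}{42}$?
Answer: $\frac{4861}{14} \approx 347.21$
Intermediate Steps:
$\left(245 + 100\right) + \frac{93}{42} = 345 + 93 \cdot \frac{1}{42} = 345 + \frac{31}{14} = \frac{4861}{14}$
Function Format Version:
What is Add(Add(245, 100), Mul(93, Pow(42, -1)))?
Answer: Rational(4861, 14) ≈ 347.21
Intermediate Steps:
Add(Add(245, 100), Mul(93, Pow(42, -1))) = Add(345, Mul(93, Rational(1, 42))) = Add(345, Rational(31, 14)) = Rational(4861, 14)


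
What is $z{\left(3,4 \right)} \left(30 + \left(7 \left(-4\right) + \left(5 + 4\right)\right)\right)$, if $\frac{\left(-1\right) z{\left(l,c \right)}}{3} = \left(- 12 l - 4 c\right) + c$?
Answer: $1584$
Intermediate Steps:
$z{\left(l,c \right)} = 9 c + 36 l$ ($z{\left(l,c \right)} = - 3 \left(\left(- 12 l - 4 c\right) + c\right) = - 3 \left(- 12 l - 3 c\right) = 9 c + 36 l$)
$z{\left(3,4 \right)} \left(30 + \left(7 \left(-4\right) + \left(5 + 4\right)\right)\right) = \left(9 \cdot 4 + 36 \cdot 3\right) \left(30 + \left(7 \left(-4\right) + \left(5 + 4\right)\right)\right) = \left(36 + 108\right) \left(30 + \left(-28 + 9\right)\right) = 144 \left(30 - 19\right) = 144 \cdot 11 = 1584$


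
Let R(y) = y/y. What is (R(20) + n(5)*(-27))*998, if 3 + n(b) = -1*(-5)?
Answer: -52894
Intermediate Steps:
n(b) = 2 (n(b) = -3 - 1*(-5) = -3 + 5 = 2)
R(y) = 1
(R(20) + n(5)*(-27))*998 = (1 + 2*(-27))*998 = (1 - 54)*998 = -53*998 = -52894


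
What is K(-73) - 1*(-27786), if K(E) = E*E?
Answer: 33115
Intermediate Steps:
K(E) = E²
K(-73) - 1*(-27786) = (-73)² - 1*(-27786) = 5329 + 27786 = 33115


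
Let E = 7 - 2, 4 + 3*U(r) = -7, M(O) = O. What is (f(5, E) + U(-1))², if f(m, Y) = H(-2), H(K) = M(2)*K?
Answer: 529/9 ≈ 58.778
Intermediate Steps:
U(r) = -11/3 (U(r) = -4/3 + (⅓)*(-7) = -4/3 - 7/3 = -11/3)
E = 5
H(K) = 2*K
f(m, Y) = -4 (f(m, Y) = 2*(-2) = -4)
(f(5, E) + U(-1))² = (-4 - 11/3)² = (-23/3)² = 529/9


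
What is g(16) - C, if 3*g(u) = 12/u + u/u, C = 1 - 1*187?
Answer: 2239/12 ≈ 186.58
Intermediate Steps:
C = -186 (C = 1 - 187 = -186)
g(u) = 1/3 + 4/u (g(u) = (12/u + u/u)/3 = (12/u + 1)/3 = (1 + 12/u)/3 = 1/3 + 4/u)
g(16) - C = (1/3)*(12 + 16)/16 - 1*(-186) = (1/3)*(1/16)*28 + 186 = 7/12 + 186 = 2239/12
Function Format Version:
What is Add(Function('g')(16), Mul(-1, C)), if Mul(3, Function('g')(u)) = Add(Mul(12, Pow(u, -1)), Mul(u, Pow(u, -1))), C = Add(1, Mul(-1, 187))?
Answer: Rational(2239, 12) ≈ 186.58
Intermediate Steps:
C = -186 (C = Add(1, -187) = -186)
Function('g')(u) = Add(Rational(1, 3), Mul(4, Pow(u, -1))) (Function('g')(u) = Mul(Rational(1, 3), Add(Mul(12, Pow(u, -1)), Mul(u, Pow(u, -1)))) = Mul(Rational(1, 3), Add(Mul(12, Pow(u, -1)), 1)) = Mul(Rational(1, 3), Add(1, Mul(12, Pow(u, -1)))) = Add(Rational(1, 3), Mul(4, Pow(u, -1))))
Add(Function('g')(16), Mul(-1, C)) = Add(Mul(Rational(1, 3), Pow(16, -1), Add(12, 16)), Mul(-1, -186)) = Add(Mul(Rational(1, 3), Rational(1, 16), 28), 186) = Add(Rational(7, 12), 186) = Rational(2239, 12)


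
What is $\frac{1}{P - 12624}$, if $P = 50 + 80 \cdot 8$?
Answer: $- \frac{1}{11934} \approx -8.3794 \cdot 10^{-5}$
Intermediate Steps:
$P = 690$ ($P = 50 + 640 = 690$)
$\frac{1}{P - 12624} = \frac{1}{690 - 12624} = \frac{1}{-11934} = - \frac{1}{11934}$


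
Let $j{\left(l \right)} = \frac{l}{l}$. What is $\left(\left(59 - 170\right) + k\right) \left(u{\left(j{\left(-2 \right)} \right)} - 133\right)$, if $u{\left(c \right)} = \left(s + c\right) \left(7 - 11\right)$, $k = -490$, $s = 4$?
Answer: $91953$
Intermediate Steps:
$j{\left(l \right)} = 1$
$u{\left(c \right)} = -16 - 4 c$ ($u{\left(c \right)} = \left(4 + c\right) \left(7 - 11\right) = \left(4 + c\right) \left(-4\right) = -16 - 4 c$)
$\left(\left(59 - 170\right) + k\right) \left(u{\left(j{\left(-2 \right)} \right)} - 133\right) = \left(\left(59 - 170\right) - 490\right) \left(\left(-16 - 4\right) - 133\right) = \left(-111 - 490\right) \left(-20 - 133\right) = \left(-601\right) \left(-153\right) = 91953$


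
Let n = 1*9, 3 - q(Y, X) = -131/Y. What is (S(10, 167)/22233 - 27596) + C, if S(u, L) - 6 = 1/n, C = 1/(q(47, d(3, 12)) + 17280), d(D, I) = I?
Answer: -4486149368038465/162565205904 ≈ -27596.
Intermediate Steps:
q(Y, X) = 3 + 131/Y (q(Y, X) = 3 - (-131)/Y = 3 + 131/Y)
n = 9
C = 47/812432 (C = 1/((3 + 131/47) + 17280) = 1/(272/47 + 17280) = 1/(812432/47) = 47/812432 ≈ 5.7851e-5)
S(u, L) = 55/9 (S(u, L) = 6 + 1/9 = 6 + ⅑ = 55/9)
(S(10, 167)/22233 - 27596) + C = ((55/9)/22233 - 27596) + 47/812432 = ((55/9)*(1/22233) - 27596) + 47/812432 = (55/200097 - 27596) + 47/812432 = -5521876757/200097 + 47/812432 = -4486149368038465/162565205904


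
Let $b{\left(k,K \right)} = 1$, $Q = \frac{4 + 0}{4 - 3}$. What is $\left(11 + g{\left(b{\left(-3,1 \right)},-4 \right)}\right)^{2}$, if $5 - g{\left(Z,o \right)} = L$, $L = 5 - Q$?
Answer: $225$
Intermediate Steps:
$Q = 4$ ($Q = \frac{4}{1} = 4 \cdot 1 = 4$)
$L = 1$ ($L = 5 - 4 = 1$)
$g{\left(Z,o \right)} = 4$ ($g{\left(Z,o \right)} = 5 - 1 = 4$)
$\left(11 + g{\left(b{\left(-3,1 \right)},-4 \right)}\right)^{2} = \left(11 + 4\right)^{2} = 15^{2} = 225$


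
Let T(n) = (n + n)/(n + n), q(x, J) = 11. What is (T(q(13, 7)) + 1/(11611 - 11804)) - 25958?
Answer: -5009702/193 ≈ -25957.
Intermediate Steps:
T(n) = 1 (T(n) = (2*n)/((2*n)) = (2*n)*(1/(2*n)) = 1)
(T(q(13, 7)) + 1/(11611 - 11804)) - 25958 = (1 + 1/(11611 - 11804)) - 25958 = (1 + 1/(-193)) - 25958 = (1 - 1/193) - 25958 = 192/193 - 25958 = -5009702/193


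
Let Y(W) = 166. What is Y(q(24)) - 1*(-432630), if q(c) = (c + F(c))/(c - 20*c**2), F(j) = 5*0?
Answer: 432796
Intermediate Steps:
F(j) = 0
q(c) = c/(c - 20*c**2) (q(c) = (c + 0)/(c - 20*c**2) = c/(c - 20*c**2))
Y(q(24)) - 1*(-432630) = 166 - 1*(-432630) = 166 + 432630 = 432796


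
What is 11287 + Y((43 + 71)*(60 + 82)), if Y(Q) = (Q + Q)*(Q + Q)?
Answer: 1048216663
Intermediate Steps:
Y(Q) = 4*Q² (Y(Q) = (2*Q)*(2*Q) = 4*Q²)
11287 + Y((43 + 71)*(60 + 82)) = 11287 + 4*((43 + 71)*(60 + 82))² = 11287 + 4*(114*142)² = 11287 + 4*16188² = 11287 + 4*262051344 = 11287 + 1048205376 = 1048216663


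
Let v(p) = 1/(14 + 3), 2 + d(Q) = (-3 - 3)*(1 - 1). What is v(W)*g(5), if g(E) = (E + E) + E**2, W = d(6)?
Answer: 35/17 ≈ 2.0588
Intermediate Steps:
d(Q) = -2 (d(Q) = -2 + (-3 - 3)*(1 - 1) = -2 - 6*0 = -2 + 0 = -2)
W = -2
g(E) = E**2 + 2*E (g(E) = 2*E + E**2 = E**2 + 2*E)
v(p) = 1/17
v(W)*g(5) = (5*(2 + 5))/17 = (5*7)/17 = (1/17)*35 = 35/17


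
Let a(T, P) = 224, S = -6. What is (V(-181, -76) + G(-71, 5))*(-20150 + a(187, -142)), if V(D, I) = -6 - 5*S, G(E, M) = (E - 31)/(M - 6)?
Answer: -2510676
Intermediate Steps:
G(E, M) = (-31 + E)/(-6 + M)
V(D, I) = 24 (V(D, I) = -6 - 5*(-6) = -6 + 30 = 24)
(V(-181, -76) + G(-71, 5))*(-20150 + a(187, -142)) = (24 + (-31 - 71)/(-6 + 5))*(-20150 + 224) = (24 - 102/(-1))*(-19926) = (24 - 1*(-102))*(-19926) = (24 + 102)*(-19926) = 126*(-19926) = -2510676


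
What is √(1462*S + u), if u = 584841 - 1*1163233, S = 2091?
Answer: 5*√99146 ≈ 1574.4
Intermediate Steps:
u = -578392 (u = 584841 - 1163233 = -578392)
√(1462*S + u) = √(1462*2091 - 578392) = √(3057042 - 578392) = √2478650 = 5*√99146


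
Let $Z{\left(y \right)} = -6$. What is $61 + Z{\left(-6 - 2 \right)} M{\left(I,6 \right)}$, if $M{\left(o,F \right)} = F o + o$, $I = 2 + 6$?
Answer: $-275$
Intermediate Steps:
$I = 8$
$M{\left(o,F \right)} = o + F o$
$61 + Z{\left(-6 - 2 \right)} M{\left(I,6 \right)} = 61 - 6 \cdot 8 \left(1 + 6\right) = 61 - 6 \cdot 8 \cdot 7 = 61 - 336 = -275$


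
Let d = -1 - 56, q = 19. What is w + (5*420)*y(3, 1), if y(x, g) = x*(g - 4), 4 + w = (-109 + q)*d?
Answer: -13774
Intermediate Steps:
d = -57
w = 5126 (w = -4 + (-109 + 19)*(-57) = -4 - 90*(-57) = -4 + 5130 = 5126)
y(x, g) = x*(-4 + g)
w + (5*420)*y(3, 1) = 5126 + (5*420)*(3*(-4 + 1)) = 5126 + 2100*(3*(-3)) = 5126 + 2100*(-9) = 5126 - 18900 = -13774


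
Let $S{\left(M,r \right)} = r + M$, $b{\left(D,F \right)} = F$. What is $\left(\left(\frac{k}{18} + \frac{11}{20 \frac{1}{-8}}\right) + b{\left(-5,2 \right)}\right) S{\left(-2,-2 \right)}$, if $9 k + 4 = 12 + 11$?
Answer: $\frac{3698}{405} \approx 9.1309$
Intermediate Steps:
$S{\left(M,r \right)} = M + r$
$k = \frac{19}{9}$ ($k = - \frac{4}{9} + \frac{12 + 11}{9} = - \frac{4}{9} + \frac{1}{9} \cdot 23 = - \frac{4}{9} + \frac{23}{9} = \frac{19}{9} \approx 2.1111$)
$\left(\left(\frac{k}{18} + \frac{11}{20 \frac{1}{-8}}\right) + b{\left(-5,2 \right)}\right) S{\left(-2,-2 \right)} = \left(\left(\frac{19}{9 \cdot 18} + \frac{11}{20 \frac{1}{-8}}\right) + 2\right) \left(-2 - 2\right) = \left(\left(\frac{19}{9} \cdot \frac{1}{18} + \frac{11}{20 \left(- \frac{1}{8}\right)}\right) + 2\right) \left(-4\right) = \left(\left(\frac{19}{162} + \frac{11}{- \frac{5}{2}}\right) + 2\right) \left(-4\right) = \left(\left(\frac{19}{162} + 11 \left(- \frac{2}{5}\right)\right) + 2\right) \left(-4\right) = \left(\left(\frac{19}{162} - \frac{22}{5}\right) + 2\right) \left(-4\right) = \left(- \frac{3469}{810} + 2\right) \left(-4\right) = \left(- \frac{1849}{810}\right) \left(-4\right) = \frac{3698}{405}$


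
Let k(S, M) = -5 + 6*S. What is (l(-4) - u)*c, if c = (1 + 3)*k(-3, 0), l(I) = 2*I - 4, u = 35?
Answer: 4324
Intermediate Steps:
l(I) = -4 + 2*I
c = -92 (c = (1 + 3)*(-5 + 6*(-3)) = 4*(-5 - 18) = 4*(-23) = -92)
(l(-4) - u)*c = ((-4 + 2*(-4)) - 1*35)*(-92) = ((-4 - 8) - 35)*(-92) = (-12 - 35)*(-92) = -47*(-92) = 4324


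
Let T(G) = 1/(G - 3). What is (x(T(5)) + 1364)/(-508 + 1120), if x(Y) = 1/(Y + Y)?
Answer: 455/204 ≈ 2.2304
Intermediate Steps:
T(G) = 1/(-3 + G)
x(Y) = 1/(2*Y)
(x(T(5)) + 1364)/(-508 + 1120) = (1/(2*(1/(-3 + 5))) + 1364)/(-508 + 1120) = (1/(2*(1/2)) + 1364)/612 = (1/(2*(½)) + 1364)*(1/612) = ((½)*2 + 1364)*(1/612) = (1 + 1364)*(1/612) = 1365*(1/612) = 455/204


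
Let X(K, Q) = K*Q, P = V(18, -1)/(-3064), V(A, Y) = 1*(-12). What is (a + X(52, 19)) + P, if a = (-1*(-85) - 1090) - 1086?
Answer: -844895/766 ≈ -1103.0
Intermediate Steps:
V(A, Y) = -12
P = 3/766 (P = -12/(-3064) = -12*(-1/3064) = 3/766 ≈ 0.0039164)
a = -2091 (a = (85 - 1090) - 1086 = -1005 - 1086 = -2091)
(a + X(52, 19)) + P = (-2091 + 52*19) + 3/766 = (-2091 + 988) + 3/766 = -1103 + 3/766 = -844895/766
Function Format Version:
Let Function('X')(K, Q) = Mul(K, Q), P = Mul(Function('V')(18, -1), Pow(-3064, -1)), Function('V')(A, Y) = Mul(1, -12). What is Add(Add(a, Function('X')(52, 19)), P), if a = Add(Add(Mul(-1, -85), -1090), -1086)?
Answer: Rational(-844895, 766) ≈ -1103.0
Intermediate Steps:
Function('V')(A, Y) = -12
P = Rational(3, 766) (P = Mul(-12, Pow(-3064, -1)) = Mul(-12, Rational(-1, 3064)) = Rational(3, 766) ≈ 0.0039164)
a = -2091 (a = Add(Add(85, -1090), -1086) = Add(-1005, -1086) = -2091)
Add(Add(a, Function('X')(52, 19)), P) = Add(Add(-2091, Mul(52, 19)), Rational(3, 766)) = Add(Add(-2091, 988), Rational(3, 766)) = Add(-1103, Rational(3, 766)) = Rational(-844895, 766)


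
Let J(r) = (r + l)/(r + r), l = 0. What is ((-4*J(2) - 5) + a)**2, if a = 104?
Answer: 9409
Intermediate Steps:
J(r) = 1/2 (J(r) = (r + 0)/(r + r) = r/((2*r)) = r*(1/(2*r)) = 1/2)
((-4*J(2) - 5) + a)**2 = ((-4*1/2 - 5) + 104)**2 = ((-2 - 5) + 104)**2 = (-7 + 104)**2 = 97**2 = 9409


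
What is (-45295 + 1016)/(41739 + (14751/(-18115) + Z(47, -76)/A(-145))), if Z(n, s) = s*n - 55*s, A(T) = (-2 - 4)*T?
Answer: -13956785079/13156138150 ≈ -1.0609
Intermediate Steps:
A(T) = -6*T
Z(n, s) = -55*s + n*s (Z(n, s) = n*s - 55*s = -55*s + n*s)
(-45295 + 1016)/(41739 + (14751/(-18115) + Z(47, -76)/A(-145))) = (-45295 + 1016)/(41739 + (14751/(-18115) + (-76*(-55 + 47))/((-6*(-145))))) = -44279/(41739 + (14751*(-1/18115) - 76*(-8)/870)) = -44279/(41739 + (-14751/18115 + 608*(1/870))) = -44279/(41739 + (-14751/18115 + 304/435)) = -44279/(41739 - 36389/315201) = -44279/13156138150/315201 = -44279*315201/13156138150 = -13956785079/13156138150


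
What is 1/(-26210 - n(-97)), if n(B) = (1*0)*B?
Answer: -1/26210 ≈ -3.8153e-5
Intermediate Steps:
n(B) = 0 (n(B) = 0*B = 0)
1/(-26210 - n(-97)) = 1/(-26210 - 1*0) = 1/(-26210 + 0) = 1/(-26210) = -1/26210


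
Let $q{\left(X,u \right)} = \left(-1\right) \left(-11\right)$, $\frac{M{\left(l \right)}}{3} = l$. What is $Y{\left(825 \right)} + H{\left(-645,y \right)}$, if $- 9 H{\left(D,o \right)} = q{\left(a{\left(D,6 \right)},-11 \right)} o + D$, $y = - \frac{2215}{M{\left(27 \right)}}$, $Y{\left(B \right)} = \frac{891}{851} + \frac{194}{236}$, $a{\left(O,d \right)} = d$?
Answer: $\frac{7829845345}{73204722} \approx 106.96$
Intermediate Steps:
$Y{\left(B \right)} = \frac{187685}{100418}$ ($Y{\left(B \right)} = 891 \cdot \frac{1}{851} + 194 \cdot \frac{1}{236} = \frac{891}{851} + \frac{97}{118} = \frac{187685}{100418}$)
$M{\left(l \right)} = 3 l$
$y = - \frac{2215}{81}$ ($y = - \frac{2215}{3 \cdot 27} = - \frac{2215}{81} \approx -27.346$)
$q{\left(X,u \right)} = 11$
$H{\left(D,o \right)} = - \frac{11 o}{9} - \frac{D}{9}$ ($H{\left(D,o \right)} = - \frac{11 o + D}{9} = - \frac{D + 11 o}{9} = - \frac{11 o}{9} - \frac{D}{9}$)
$Y{\left(825 \right)} + H{\left(-645,y \right)} = \frac{187685}{100418} - - \frac{76610}{729} = \frac{187685}{100418} + \left(\frac{24365}{729} + \frac{215}{3}\right) = \frac{187685}{100418} + \frac{76610}{729} = \frac{7829845345}{73204722}$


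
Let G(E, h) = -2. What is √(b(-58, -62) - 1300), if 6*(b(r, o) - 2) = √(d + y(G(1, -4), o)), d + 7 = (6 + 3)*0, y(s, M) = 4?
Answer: √(-46728 + 6*I*√3)/6 ≈ 0.0040063 + 36.028*I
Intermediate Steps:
d = -7 (d = -7 + (6 + 3)*0 = -7 + 9*0 = -7 + 0 = -7)
b(r, o) = 2 + I*√3/6 (b(r, o) = 2 + √(-7 + 4)/6 = 2 + √(-3)/6 = 2 + (I*√3)/6 = 2 + I*√3/6)
√(b(-58, -62) - 1300) = √((2 + I*√3/6) - 1300) = √(-1298 + I*√3/6)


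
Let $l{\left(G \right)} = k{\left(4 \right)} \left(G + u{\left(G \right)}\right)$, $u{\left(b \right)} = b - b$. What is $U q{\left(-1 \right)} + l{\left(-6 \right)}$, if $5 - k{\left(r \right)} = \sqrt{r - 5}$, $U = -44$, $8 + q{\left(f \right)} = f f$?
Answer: $278 + 6 i \approx 278.0 + 6.0 i$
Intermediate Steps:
$q{\left(f \right)} = -8 + f^{2}$ ($q{\left(f \right)} = -8 + f f = -8 + f^{2}$)
$u{\left(b \right)} = 0$
$k{\left(r \right)} = 5 - \sqrt{-5 + r}$ ($k{\left(r \right)} = 5 - \sqrt{r - 5} = 5 - \sqrt{-5 + r}$)
$l{\left(G \right)} = G \left(5 - i\right)$ ($l{\left(G \right)} = \left(5 - \sqrt{-5 + 4}\right) \left(G + 0\right) = \left(5 - \sqrt{-1}\right) G = \left(5 - i\right) G = G \left(5 - i\right)$)
$U q{\left(-1 \right)} + l{\left(-6 \right)} = - 44 \left(-8 + \left(-1\right)^{2}\right) - 6 \left(5 - i\right) = - 44 \left(-8 + 1\right) - \left(30 - 6 i\right) = \left(-44\right) \left(-7\right) - \left(30 - 6 i\right) = 308 - \left(30 - 6 i\right) = 278 + 6 i$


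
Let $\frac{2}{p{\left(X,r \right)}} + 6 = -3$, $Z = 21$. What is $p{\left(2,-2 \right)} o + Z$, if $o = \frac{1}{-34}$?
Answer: $\frac{3214}{153} \approx 21.007$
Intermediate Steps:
$o = - \frac{1}{34} \approx -0.029412$
$p{\left(X,r \right)} = - \frac{2}{9}$ ($p{\left(X,r \right)} = \frac{2}{-6 - 3} = \frac{2}{-9} = 2 \left(- \frac{1}{9}\right) = - \frac{2}{9}$)
$p{\left(2,-2 \right)} o + Z = \left(- \frac{2}{9}\right) \left(- \frac{1}{34}\right) + 21 = \frac{1}{153} + 21 = \frac{3214}{153}$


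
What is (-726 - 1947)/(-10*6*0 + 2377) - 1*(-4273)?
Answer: 10154248/2377 ≈ 4271.9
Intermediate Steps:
(-726 - 1947)/(-10*6*0 + 2377) - 1*(-4273) = -2673/(-60*0 + 2377) + 4273 = -2673/(0 + 2377) + 4273 = -2673/2377 + 4273 = 10154248/2377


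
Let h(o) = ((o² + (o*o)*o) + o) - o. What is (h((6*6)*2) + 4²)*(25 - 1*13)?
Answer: 4541376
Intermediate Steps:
h(o) = o² + o³ (h(o) = ((o² + o²*o) + o) - o = ((o² + o³) + o) - o = (o + o² + o³) - o = o² + o³)
(h((6*6)*2) + 4²)*(25 - 1*13) = (((6*6)*2)²*(1 + (6*6)*2) + 4²)*(25 - 1*13) = ((36*2)²*(1 + 36*2) + 16)*(25 - 13) = (72²*(1 + 72) + 16)*12 = (5184*73 + 16)*12 = (378432 + 16)*12 = 378448*12 = 4541376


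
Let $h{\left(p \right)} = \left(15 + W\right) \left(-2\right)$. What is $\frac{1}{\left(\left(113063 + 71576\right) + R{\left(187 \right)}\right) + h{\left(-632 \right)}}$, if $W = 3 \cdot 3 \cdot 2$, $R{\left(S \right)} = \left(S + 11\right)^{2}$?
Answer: $\frac{1}{223777} \approx 4.4687 \cdot 10^{-6}$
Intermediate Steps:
$R{\left(S \right)} = \left(11 + S\right)^{2}$
$W = 18$ ($W = 9 \cdot 2 = 18$)
$h{\left(p \right)} = -66$ ($h{\left(p \right)} = \left(15 + 18\right) \left(-2\right) = 33 \left(-2\right) = -66$)
$\frac{1}{\left(\left(113063 + 71576\right) + R{\left(187 \right)}\right) + h{\left(-632 \right)}} = \frac{1}{\left(\left(113063 + 71576\right) + \left(11 + 187\right)^{2}\right) - 66} = \frac{1}{\left(184639 + 198^{2}\right) - 66} = \frac{1}{\left(184639 + 39204\right) - 66} = \frac{1}{223843 - 66} = \frac{1}{223777}$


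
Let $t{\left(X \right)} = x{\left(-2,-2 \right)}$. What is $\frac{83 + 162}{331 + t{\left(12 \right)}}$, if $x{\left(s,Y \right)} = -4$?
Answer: $\frac{245}{327} \approx 0.74924$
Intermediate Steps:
$t{\left(X \right)} = -4$
$\frac{83 + 162}{331 + t{\left(12 \right)}} = \frac{83 + 162}{331 - 4} = \frac{245}{327}$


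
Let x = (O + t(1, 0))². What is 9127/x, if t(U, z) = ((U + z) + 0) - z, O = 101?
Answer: 9127/10404 ≈ 0.87726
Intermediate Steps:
t(U, z) = U (t(U, z) = (U + z) - z = U)
x = 10404 (x = (101 + 1)² = 102² = 10404)
9127/x = 9127/10404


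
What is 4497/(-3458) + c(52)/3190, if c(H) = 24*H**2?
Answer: 105032469/5515510 ≈ 19.043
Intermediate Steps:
4497/(-3458) + c(52)/3190 = 4497/(-3458) + (24*52**2)/3190 = 4497*(-1/3458) + (24*2704)*(1/3190) = -4497/3458 + 64896*(1/3190) = -4497/3458 + 32448/1595 = 105032469/5515510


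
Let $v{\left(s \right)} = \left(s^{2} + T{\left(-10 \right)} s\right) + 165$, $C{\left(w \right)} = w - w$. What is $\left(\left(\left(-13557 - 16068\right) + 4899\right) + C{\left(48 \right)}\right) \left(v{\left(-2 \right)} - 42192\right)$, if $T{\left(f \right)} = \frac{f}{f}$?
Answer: $1039110150$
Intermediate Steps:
$T{\left(f \right)} = 1$
$C{\left(w \right)} = 0$
$v{\left(s \right)} = 165 + s + s^{2}$ ($v{\left(s \right)} = \left(s^{2} + 1 s\right) + 165 = \left(s^{2} + s\right) + 165 = \left(s + s^{2}\right) + 165 = 165 + s + s^{2}$)
$\left(\left(\left(-13557 - 16068\right) + 4899\right) + C{\left(48 \right)}\right) \left(v{\left(-2 \right)} - 42192\right) = \left(\left(\left(-13557 - 16068\right) + 4899\right) + 0\right) \left(\left(165 - 2 + \left(-2\right)^{2}\right) - 42192\right) = \left(\left(-29625 + 4899\right) + 0\right) \left(\left(165 - 2 + 4\right) - 42192\right) = \left(-24726 + 0\right) \left(167 - 42192\right) = \left(-24726\right) \left(-42025\right) = 1039110150$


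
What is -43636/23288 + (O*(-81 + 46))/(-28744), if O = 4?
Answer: -19547076/10459223 ≈ -1.8689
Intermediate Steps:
-43636/23288 + (O*(-81 + 46))/(-28744) = -43636/23288 + (4*(-81 + 46))/(-28744) = -43636*1/23288 + (4*(-35))*(-1/28744) = -10909/5822 - 140*(-1/28744) = -10909/5822 + 35/7186 = -19547076/10459223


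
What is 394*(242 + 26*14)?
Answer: 238764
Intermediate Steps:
394*(242 + 26*14) = 394*(242 + 364) = 394*606 = 238764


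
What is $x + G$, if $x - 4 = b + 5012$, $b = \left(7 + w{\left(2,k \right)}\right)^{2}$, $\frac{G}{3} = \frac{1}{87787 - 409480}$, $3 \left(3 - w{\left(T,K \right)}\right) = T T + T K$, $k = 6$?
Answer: $\frac{4861853531}{965079} \approx 5037.8$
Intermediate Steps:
$w{\left(T,K \right)} = 3 - \frac{T^{2}}{3} - \frac{K T}{3}$ ($w{\left(T,K \right)} = 3 - \frac{T T + T K}{3} = 3 - \frac{T^{2} + K T}{3} = 3 - \left(\frac{T^{2}}{3} + \frac{K T}{3}\right) = 3 - \frac{T^{2}}{3} - \frac{K T}{3}$)
$G = - \frac{1}{107231}$ ($G = \frac{3}{87787 - 409480} = \frac{3}{-321693} = 3 \left(- \frac{1}{321693}\right) = - \frac{1}{107231} \approx -9.3257 \cdot 10^{-6}$)
$b = \frac{196}{9}$ ($b = \left(7 - \left(-3 + 4 + \frac{4}{3}\right)\right)^{2} = \left(7 - \frac{7}{3}\right)^{2} = \left(\frac{14}{3}\right)^{2} = \frac{196}{9} \approx 21.778$)
$x = \frac{45340}{9}$ ($x = 4 + \left(\frac{196}{9} + 5012\right) = 4 + \frac{45304}{9} = \frac{45340}{9} \approx 5037.8$)
$x + G = \frac{45340}{9} - \frac{1}{107231} = \frac{4861853531}{965079}$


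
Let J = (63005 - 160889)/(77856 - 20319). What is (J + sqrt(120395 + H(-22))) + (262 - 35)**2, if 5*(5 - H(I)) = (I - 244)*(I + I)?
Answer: 329414021/6393 + 2*sqrt(737870)/5 ≈ 51871.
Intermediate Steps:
H(I) = 5 - 2*I*(-244 + I)/5 (H(I) = 5 - (I - 244)*(I + I)/5 = 5 - (-244 + I)*2*I/5 = 5 - 2*I*(-244 + I)/5)
J = -10876/6393 (J = -97884/57537 = -97884*1/57537 = -10876/6393 ≈ -1.7012)
(J + sqrt(120395 + H(-22))) + (262 - 35)**2 = (-10876/6393 + sqrt(120395 + (5 - 2/5*(-22)**2 + (488/5)*(-22)))) + (262 - 35)**2 = (-10876/6393 + sqrt(120395 + (5 - 2/5*484 - 10736/5))) + 227**2 = (-10876/6393 + sqrt(120395 + (5 - 968/5 - 10736/5))) + 51529 = (-10876/6393 + sqrt(120395 - 11679/5)) + 51529 = (-10876/6393 + sqrt(590296/5)) + 51529 = (-10876/6393 + 2*sqrt(737870)/5) + 51529 = 329414021/6393 + 2*sqrt(737870)/5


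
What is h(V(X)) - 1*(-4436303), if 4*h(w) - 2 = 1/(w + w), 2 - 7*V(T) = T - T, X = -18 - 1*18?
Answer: 70980863/16 ≈ 4.4363e+6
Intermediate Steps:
X = -36 (X = -18 - 18 = -36)
V(T) = 2/7 (V(T) = 2/7 - (T - T)/7 = 2/7 - ⅐*0 = 2/7 + 0 = 2/7)
h(w) = ½ + 1/(8*w) (h(w) = ½ + 1/(4*(w + w)) = ½ + 1/(4*((2*w))) = ½ + (1/(2*w))/4 = ½ + 1/(8*w))
h(V(X)) - 1*(-4436303) = (1 + 4*(2/7))/(8*(2/7)) - 1*(-4436303) = (⅛)*(7/2)*(1 + 8/7) + 4436303 = (⅛)*(7/2)*(15/7) + 4436303 = 15/16 + 4436303 = 70980863/16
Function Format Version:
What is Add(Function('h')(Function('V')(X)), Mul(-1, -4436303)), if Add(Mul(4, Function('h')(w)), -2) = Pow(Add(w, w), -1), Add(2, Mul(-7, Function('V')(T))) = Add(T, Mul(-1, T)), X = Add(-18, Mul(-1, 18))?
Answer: Rational(70980863, 16) ≈ 4.4363e+6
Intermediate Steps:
X = -36 (X = Add(-18, -18) = -36)
Function('V')(T) = Rational(2, 7) (Function('V')(T) = Add(Rational(2, 7), Mul(Rational(-1, 7), Add(T, Mul(-1, T)))) = Add(Rational(2, 7), Mul(Rational(-1, 7), 0)) = Add(Rational(2, 7), 0) = Rational(2, 7))
Function('h')(w) = Add(Rational(1, 2), Mul(Rational(1, 8), Pow(w, -1))) (Function('h')(w) = Add(Rational(1, 2), Mul(Rational(1, 4), Pow(Add(w, w), -1))) = Add(Rational(1, 2), Mul(Rational(1, 4), Pow(Mul(2, w), -1))) = Add(Rational(1, 2), Mul(Rational(1, 4), Mul(Rational(1, 2), Pow(w, -1)))) = Add(Rational(1, 2), Mul(Rational(1, 8), Pow(w, -1))))
Add(Function('h')(Function('V')(X)), Mul(-1, -4436303)) = Add(Mul(Rational(1, 8), Pow(Rational(2, 7), -1), Add(1, Mul(4, Rational(2, 7)))), Mul(-1, -4436303)) = Add(Mul(Rational(1, 8), Rational(7, 2), Add(1, Rational(8, 7))), 4436303) = Add(Mul(Rational(1, 8), Rational(7, 2), Rational(15, 7)), 4436303) = Add(Rational(15, 16), 4436303) = Rational(70980863, 16)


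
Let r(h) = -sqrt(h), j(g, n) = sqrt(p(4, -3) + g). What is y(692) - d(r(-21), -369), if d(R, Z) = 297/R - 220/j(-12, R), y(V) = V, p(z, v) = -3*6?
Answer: 692 - 99*I*sqrt(21)/7 - 22*I*sqrt(30)/3 ≈ 692.0 - 104.98*I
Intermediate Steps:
p(z, v) = -18
j(g, n) = sqrt(-18 + g)
d(R, Z) = 297/R + 22*I*sqrt(30)/3 (d(R, Z) = 297/R - 220/sqrt(-18 - 12) = 297/R - 220*(-I*sqrt(30)/30) = 297/R - (-22)*I*sqrt(30)/3 = 297/R + 22*I*sqrt(30)/3)
y(692) - d(r(-21), -369) = 692 - (297/((-sqrt(-21))) + 22*I*sqrt(30)/3) = 692 - (297/((-I*sqrt(21))) + 22*I*sqrt(30)/3) = 692 - (297*(I*sqrt(21)/21) + 22*I*sqrt(30)/3) = 692 - (99*I*sqrt(21)/7 + 22*I*sqrt(30)/3) = 692 - (22*I*sqrt(30)/3 + 99*I*sqrt(21)/7) = 692 + (-99*I*sqrt(21)/7 - 22*I*sqrt(30)/3) = 692 - 99*I*sqrt(21)/7 - 22*I*sqrt(30)/3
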